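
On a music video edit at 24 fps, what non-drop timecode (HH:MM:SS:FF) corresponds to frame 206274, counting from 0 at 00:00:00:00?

02:23:14:18

206274 ÷ 24 = 8594 full seconds, remainder 18 frames.
8594 s = 2 h 23 min 14 s.
Timecode: 02:23:14:18.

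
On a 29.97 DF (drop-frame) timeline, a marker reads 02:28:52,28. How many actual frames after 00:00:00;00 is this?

As if non-drop at 30 labels/s: (2 × 3600 + 28 × 60 + 52) × 30 + 28 = 267988.
Minute boundaries passed: 148; those not divisible by 10: 148 − 14 = 134; dropped labels = 2 × 134 = 268.
Actual frame index = 267988 − 268 = 267720.

267720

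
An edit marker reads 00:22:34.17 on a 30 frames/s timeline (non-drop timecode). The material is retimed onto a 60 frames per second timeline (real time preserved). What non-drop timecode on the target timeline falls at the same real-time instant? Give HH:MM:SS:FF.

00:22:34:34

Source frame index: (0×3600 + 22×60 + 34) × 30 + 17 = 40637.
Real time: 40637 / (30) = 40637/30 s.
Target frame: (40637/30) × (60) = 81274.
At 60 labels/s: frame 81274 → 00:22:34:34.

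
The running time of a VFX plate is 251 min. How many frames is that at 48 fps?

722880 frames

251 min = 15060 s.
Frames = 15060 × 48 = 722880.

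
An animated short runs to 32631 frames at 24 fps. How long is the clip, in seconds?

Running time = 32631 / (24) = 1359.625 s.

1359.625 seconds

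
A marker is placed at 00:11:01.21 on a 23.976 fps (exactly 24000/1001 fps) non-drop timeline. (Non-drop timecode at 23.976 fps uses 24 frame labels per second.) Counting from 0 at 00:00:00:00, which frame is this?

Total seconds to the label: (0 × 3600 + 11 × 60 + 1) = 661.
Frame index = 661 × 24 + 21 = 15885.

frame 15885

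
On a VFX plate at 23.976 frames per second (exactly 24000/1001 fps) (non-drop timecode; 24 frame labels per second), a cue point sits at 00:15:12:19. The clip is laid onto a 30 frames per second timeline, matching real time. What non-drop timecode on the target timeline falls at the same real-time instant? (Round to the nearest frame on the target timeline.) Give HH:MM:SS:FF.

00:15:13:21

Source frame index: (0×3600 + 15×60 + 12) × 24 + 19 = 21907.
Real time: 21907 / (24000/1001) = 21928907/24000 s.
Target frame: (21928907/24000) × (30) = 21928907/800 ≈ 27411.134 → 27411.
At 30 labels/s: frame 27411 → 00:15:13:21.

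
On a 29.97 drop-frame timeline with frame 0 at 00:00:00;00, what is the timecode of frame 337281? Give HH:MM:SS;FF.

03:07:33;29

Each 10-minute DF block holds 10 × 60 × 30 − 9 × 2 = 17982 frames. 337281 ÷ 17982 → 18 full blocks, remainder 13605.
Within the partial block the first minute is 1800 frames and each further minute 1798, so 7 further minute boundaries passed. Total skipped labels = 18 × 18 + 2 × 7 = 338.
Non-drop label index = 337281 + 338 = 337619; at 30 labels/s that is 03:07:33:29, i.e. DF 03:07:33;29.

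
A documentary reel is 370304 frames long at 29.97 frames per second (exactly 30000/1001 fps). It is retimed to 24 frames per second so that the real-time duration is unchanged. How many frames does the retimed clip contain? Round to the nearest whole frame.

Frames at target rate = 370304 × (24) / (30000/1001) = 185337152/625 ≈ 296539.443.
Nearest whole frame: 296539.

296539 frames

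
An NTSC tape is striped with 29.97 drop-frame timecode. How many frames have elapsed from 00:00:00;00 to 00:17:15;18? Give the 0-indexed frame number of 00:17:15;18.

31036

As if non-drop at 30 labels/s: (0 × 3600 + 17 × 60 + 15) × 30 + 18 = 31068.
Minute boundaries passed: 17; those not divisible by 10: 17 − 1 = 16; dropped labels = 2 × 16 = 32.
Actual frame index = 31068 − 32 = 31036.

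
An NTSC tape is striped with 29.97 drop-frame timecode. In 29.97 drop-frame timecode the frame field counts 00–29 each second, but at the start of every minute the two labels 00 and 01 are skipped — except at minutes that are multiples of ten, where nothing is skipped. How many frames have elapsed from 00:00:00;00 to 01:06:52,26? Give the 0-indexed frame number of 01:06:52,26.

As if non-drop at 30 labels/s: (1 × 3600 + 6 × 60 + 52) × 30 + 26 = 120386.
Minute boundaries passed: 66; those not divisible by 10: 66 − 6 = 60; dropped labels = 2 × 60 = 120.
Actual frame index = 120386 − 120 = 120266.

120266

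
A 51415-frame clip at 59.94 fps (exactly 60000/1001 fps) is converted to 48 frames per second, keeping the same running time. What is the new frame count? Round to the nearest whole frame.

Frames at target rate = 51415 × (48) / (60000/1001) = 10293283/250 ≈ 41173.132.
Nearest whole frame: 41173.

41173 frames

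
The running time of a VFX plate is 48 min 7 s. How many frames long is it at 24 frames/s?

69288 frames

48 min 7 s = 2887 s.
Frames = 2887 × 24 = 69288.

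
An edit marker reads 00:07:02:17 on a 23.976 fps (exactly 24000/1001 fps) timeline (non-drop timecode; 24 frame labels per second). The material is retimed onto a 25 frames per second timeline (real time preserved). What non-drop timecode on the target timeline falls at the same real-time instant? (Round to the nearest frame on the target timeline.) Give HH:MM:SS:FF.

Source frame index: (0×3600 + 7×60 + 2) × 24 + 17 = 10145.
Real time: 10145 / (24000/1001) = 2031029/4800 s.
Target frame: (2031029/4800) × (25) = 2031029/192 ≈ 10578.276 → 10578.
At 25 labels/s: frame 10578 → 00:07:03:03.

00:07:03:03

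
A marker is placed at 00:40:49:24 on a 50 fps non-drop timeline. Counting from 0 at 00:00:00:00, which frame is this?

frame 122474

Total seconds to the label: (0 × 3600 + 40 × 60 + 49) = 2449.
Frame index = 2449 × 50 + 24 = 122474.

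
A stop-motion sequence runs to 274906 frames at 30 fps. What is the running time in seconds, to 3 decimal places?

9163.533 seconds

Running time = 274906 × 1/30 = 137453/15 s ≈ 9163.533 s.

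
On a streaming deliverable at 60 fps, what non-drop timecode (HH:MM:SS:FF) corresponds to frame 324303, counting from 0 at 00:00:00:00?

324303 ÷ 60 = 5405 full seconds, remainder 3 frames.
5405 s = 1 h 30 min 5 s.
Timecode: 01:30:05:03.

01:30:05:03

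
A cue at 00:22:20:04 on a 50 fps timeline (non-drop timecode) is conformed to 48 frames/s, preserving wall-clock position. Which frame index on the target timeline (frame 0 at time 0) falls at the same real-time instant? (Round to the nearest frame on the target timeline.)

Source frame index: (0×3600 + 22×60 + 20) × 50 + 4 = 67004.
Real time: 67004 / (50) = 33502/25 s.
Target frame: (33502/25) × (48) = 1608096/25 ≈ 64323.840 → 64324.

frame 64324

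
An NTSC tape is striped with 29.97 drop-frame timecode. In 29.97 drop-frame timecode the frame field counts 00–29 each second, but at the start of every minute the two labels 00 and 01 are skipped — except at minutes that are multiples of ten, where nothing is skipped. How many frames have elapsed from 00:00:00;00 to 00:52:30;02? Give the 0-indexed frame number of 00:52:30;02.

Complete 10-minute blocks: 5, each 17982 frames → 89910.
Remaining 2 whole minutes in the current block: 1800 + 1 × 1798 = 3598 frames.
Within the current minute: 30 × 30 + 2 − 2 = 900 (labels ;00/;01 skipped at this minute). Total = 89910 + 3598 + 900 = 94408.

94408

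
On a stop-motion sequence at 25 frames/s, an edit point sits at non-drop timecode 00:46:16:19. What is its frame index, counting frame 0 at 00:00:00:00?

Total seconds to the label: (0 × 3600 + 46 × 60 + 16) = 2776.
Frame index = 2776 × 25 + 19 = 69419.

frame 69419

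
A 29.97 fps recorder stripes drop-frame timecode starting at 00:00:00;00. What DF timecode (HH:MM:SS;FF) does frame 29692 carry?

Ten DF minutes hold 17982 frames, so frame 29692 lies in block 1 (frames 17982–35963) with 11710 frames into that block.
The block's first minute is 1800 frames and the rest 1798 each; 11710 frames reaches minute 6, so 1 × 18 + 6 × 2 = 30 labels have been skipped so far.
Adding those back, label number 29692 + 30 = 29722 at 30 labels/s is 990 s + 22 f = 0 h 16 min 30 s frame 22, i.e. 00:16:30;22.

00:16:30;22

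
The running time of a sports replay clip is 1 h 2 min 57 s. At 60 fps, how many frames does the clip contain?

1 h 2 min 57 s = 3777 s.
Frames = 3777 × 60 = 226620.

226620 frames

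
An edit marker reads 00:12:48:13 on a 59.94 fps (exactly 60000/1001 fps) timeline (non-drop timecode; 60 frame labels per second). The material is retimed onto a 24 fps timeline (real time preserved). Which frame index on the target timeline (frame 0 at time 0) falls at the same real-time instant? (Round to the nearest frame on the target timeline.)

Source frame index: (0×3600 + 12×60 + 48) × 60 + 13 = 46093.
Real time: 46093 / (60000/1001) = 46139093/60000 s.
Target frame: (46139093/60000) × (24) = 46139093/2500 ≈ 18455.637 → 18456.

frame 18456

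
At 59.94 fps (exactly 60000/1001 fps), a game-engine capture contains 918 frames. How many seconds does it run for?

Running time = 918 / (60000/1001) = 15.3153 s.

15.3153 seconds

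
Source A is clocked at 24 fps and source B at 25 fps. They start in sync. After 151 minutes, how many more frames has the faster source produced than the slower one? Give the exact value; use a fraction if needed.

151 min = 9060 s.
A emits 24 × 9060 = 217440 frames; B emits 25 × 9060 = 226500.
Difference = 9060 frames; B is ahead of A.

9060 frames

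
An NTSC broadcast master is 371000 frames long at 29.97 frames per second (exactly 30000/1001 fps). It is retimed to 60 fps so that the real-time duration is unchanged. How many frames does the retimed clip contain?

Target frames = source frames × (target rate / source rate) = 371000 × (60)/(30000/1001) = 371000 × 1001/500 = 742742.

742742 frames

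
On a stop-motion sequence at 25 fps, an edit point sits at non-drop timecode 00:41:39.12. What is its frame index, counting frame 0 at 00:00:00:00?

62487

Total seconds to the label: (0 × 3600 + 41 × 60 + 39) = 2499.
Frame index = 2499 × 25 + 12 = 62487.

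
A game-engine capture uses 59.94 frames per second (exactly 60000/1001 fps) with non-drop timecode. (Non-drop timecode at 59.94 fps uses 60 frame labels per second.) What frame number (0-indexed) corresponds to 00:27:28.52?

Total seconds to the label: (0 × 3600 + 27 × 60 + 28) = 1648.
Frame index = 1648 × 60 + 52 = 98932.

frame 98932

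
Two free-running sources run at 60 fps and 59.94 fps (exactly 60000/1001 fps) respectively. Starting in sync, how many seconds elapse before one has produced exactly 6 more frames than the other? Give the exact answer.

The gap grows by |60000/1001 − 60| = 60/1001 frames per second.
Time for a 6-frame gap: 6 ÷ (60/1001) = 100.1 s.

100.1 seconds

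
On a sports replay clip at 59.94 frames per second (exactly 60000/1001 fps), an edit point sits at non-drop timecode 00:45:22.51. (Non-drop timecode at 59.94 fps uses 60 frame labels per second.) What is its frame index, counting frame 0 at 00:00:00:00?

163371

Total seconds to the label: (0 × 3600 + 45 × 60 + 22) = 2722.
Frame index = 2722 × 60 + 51 = 163371.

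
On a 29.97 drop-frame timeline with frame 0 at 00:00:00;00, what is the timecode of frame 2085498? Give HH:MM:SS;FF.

19:19:46;06

Ten DF minutes hold 17982 frames, so frame 2085498 lies in block 115 (frames 2067930–2085911) with 17568 frames into that block.
The block's first minute is 1800 frames and the rest 1798 each; 17568 frames reaches minute 9, so 115 × 18 + 9 × 2 = 2088 labels have been skipped so far.
Adding those back, label number 2085498 + 2088 = 2087586 at 30 labels/s is 69586 s + 6 f = 19 h 19 min 46 s frame 6, i.e. 19:19:46;06.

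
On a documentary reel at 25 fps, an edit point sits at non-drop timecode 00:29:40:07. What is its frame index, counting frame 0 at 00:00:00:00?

44507

Total seconds to the label: (0 × 3600 + 29 × 60 + 40) = 1780.
Frame index = 1780 × 25 + 7 = 44507.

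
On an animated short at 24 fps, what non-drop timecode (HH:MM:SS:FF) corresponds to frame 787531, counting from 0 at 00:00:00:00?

09:06:53:19

787531 ÷ 24 = 32813 full seconds, remainder 19 frames.
32813 s = 9 h 6 min 53 s.
Timecode: 09:06:53:19.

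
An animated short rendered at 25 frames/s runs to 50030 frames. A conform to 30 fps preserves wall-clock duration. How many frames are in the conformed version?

60036 frames

Target frames = source frames × (target rate / source rate) = 50030 × (30)/(25) = 50030 × 6/5 = 60036.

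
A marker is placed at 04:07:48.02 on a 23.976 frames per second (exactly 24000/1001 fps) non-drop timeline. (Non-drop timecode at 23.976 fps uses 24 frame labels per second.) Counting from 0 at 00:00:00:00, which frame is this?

frame 356834

Total seconds to the label: (4 × 3600 + 7 × 60 + 48) = 14868.
Frame index = 14868 × 24 + 2 = 356834.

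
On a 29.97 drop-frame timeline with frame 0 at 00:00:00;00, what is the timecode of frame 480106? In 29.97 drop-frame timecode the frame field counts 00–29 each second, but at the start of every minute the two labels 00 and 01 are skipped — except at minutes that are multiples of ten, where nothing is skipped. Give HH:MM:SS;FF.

04:26:59;16

Ten DF minutes hold 17982 frames, so frame 480106 lies in block 26 (frames 467532–485513) with 12574 frames into that block.
The block's first minute is 1800 frames and the rest 1798 each; 12574 frames reaches minute 6, so 26 × 18 + 6 × 2 = 480 labels have been skipped so far.
Adding those back, label number 480106 + 480 = 480586 at 30 labels/s is 16019 s + 16 f = 4 h 26 min 59 s frame 16, i.e. 04:26:59;16.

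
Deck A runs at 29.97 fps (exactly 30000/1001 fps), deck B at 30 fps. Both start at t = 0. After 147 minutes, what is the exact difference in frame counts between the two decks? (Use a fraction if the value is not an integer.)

37800/143 frames

147 min = 8820 s.
A emits 30000/1001 × 8820 = 37800000/143 frames; B emits 30 × 8820 = 264600.
Difference = 37800/143 frames (≈ 264.3357); B is ahead of A.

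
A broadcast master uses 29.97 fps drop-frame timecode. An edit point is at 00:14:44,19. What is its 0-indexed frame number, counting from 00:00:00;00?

As if non-drop at 30 labels/s: (0 × 3600 + 14 × 60 + 44) × 30 + 19 = 26539.
Minute boundaries passed: 14; those not divisible by 10: 14 − 1 = 13; dropped labels = 2 × 13 = 26.
Actual frame index = 26539 − 26 = 26513.

26513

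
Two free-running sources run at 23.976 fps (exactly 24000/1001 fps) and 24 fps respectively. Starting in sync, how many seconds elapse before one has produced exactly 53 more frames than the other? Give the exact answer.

53053/24 seconds

The gap grows by |24 − 24000/1001| = 24/1001 frames per second.
Time for a 53-frame gap: 53 ÷ (24/1001) = 53053/24 s.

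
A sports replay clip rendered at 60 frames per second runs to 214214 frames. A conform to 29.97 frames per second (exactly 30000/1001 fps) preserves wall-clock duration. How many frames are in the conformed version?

107000 frames

Target frames = source frames × (target rate / source rate) = 214214 × (30000/1001)/(60) = 214214 × 500/1001 = 107000.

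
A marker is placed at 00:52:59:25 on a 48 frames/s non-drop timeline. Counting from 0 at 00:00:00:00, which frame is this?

152617

Total seconds to the label: (0 × 3600 + 52 × 60 + 59) = 3179.
Frame index = 3179 × 48 + 25 = 152617.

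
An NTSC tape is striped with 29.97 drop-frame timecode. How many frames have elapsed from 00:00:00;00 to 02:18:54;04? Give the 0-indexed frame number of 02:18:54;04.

Complete 10-minute blocks: 13, each 17982 frames → 233766.
Remaining 8 whole minutes in the current block: 1800 + 7 × 1798 = 14386 frames.
Within the current minute: 54 × 30 + 4 − 2 = 1622 (labels ;00/;01 skipped at this minute). Total = 233766 + 14386 + 1622 = 249774.

249774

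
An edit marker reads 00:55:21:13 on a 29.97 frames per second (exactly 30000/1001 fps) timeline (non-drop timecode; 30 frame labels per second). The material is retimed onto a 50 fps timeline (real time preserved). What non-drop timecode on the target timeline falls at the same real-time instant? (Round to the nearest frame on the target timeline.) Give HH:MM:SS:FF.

00:55:24:38

Source frame index: (0×3600 + 55×60 + 21) × 30 + 13 = 99643.
Real time: 99643 / (30000/1001) = 99742643/30000 s.
Target frame: (99742643/30000) × (50) = 99742643/600 ≈ 166237.738 → 166238.
At 50 labels/s: frame 166238 → 00:55:24:38.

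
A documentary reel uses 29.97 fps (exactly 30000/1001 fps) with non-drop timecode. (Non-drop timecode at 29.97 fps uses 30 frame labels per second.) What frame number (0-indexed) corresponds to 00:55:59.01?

Total seconds to the label: (0 × 3600 + 55 × 60 + 59) = 3359.
Frame index = 3359 × 30 + 1 = 100771.

100771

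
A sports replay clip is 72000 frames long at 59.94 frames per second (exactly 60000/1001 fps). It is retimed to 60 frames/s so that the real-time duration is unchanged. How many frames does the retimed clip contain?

72072 frames

Target frames = source frames × (target rate / source rate) = 72000 × (60)/(60000/1001) = 72000 × 1001/1000 = 72072.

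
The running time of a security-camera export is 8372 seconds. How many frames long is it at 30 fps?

251160 frames

Frames = 8372 × 30 = 251160.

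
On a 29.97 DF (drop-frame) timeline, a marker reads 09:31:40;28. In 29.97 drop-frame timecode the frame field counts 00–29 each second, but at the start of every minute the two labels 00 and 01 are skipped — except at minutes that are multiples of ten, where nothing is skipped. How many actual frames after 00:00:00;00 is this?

As if non-drop at 30 labels/s: (9 × 3600 + 31 × 60 + 40) × 30 + 28 = 1029028.
Minute boundaries passed: 571; those not divisible by 10: 571 − 57 = 514; dropped labels = 2 × 514 = 1028.
Actual frame index = 1029028 − 1028 = 1028000.

1028000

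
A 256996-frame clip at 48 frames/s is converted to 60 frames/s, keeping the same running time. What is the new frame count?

Frames at target rate = 256996 × (60) / (48) = 321245.

321245 frames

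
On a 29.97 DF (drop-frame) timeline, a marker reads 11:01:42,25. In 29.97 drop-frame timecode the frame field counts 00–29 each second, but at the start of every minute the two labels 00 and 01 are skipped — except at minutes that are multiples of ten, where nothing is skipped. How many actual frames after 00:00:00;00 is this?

1189895

As if non-drop at 30 labels/s: (11 × 3600 + 1 × 60 + 42) × 30 + 25 = 1191085.
Minute boundaries passed: 661; those not divisible by 10: 661 − 66 = 595; dropped labels = 2 × 595 = 1190.
Actual frame index = 1191085 − 1190 = 1189895.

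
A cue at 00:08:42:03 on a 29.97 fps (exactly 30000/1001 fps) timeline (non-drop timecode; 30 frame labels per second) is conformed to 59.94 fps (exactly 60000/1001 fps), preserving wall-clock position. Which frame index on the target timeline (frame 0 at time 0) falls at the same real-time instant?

Source frame index: (0×3600 + 8×60 + 42) × 30 + 3 = 15663.
Real time: 15663 / (30000/1001) = 5226221/10000 s.
Target frame: (5226221/10000) × (60000/1001) = 31326.

frame 31326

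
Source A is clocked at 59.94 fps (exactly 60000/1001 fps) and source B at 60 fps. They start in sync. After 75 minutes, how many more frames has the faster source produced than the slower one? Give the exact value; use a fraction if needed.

75 min = 4500 s.
A emits 60000/1001 × 4500 = 270000000/1001 frames; B emits 60 × 4500 = 270000.
Difference = 270000/1001 frames (≈ 269.7303); B is ahead of A.

270000/1001 frames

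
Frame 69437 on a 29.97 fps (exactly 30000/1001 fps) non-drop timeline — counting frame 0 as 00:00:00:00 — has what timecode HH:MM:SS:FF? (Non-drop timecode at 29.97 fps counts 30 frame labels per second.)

00:38:34:17

69437 ÷ 30 = 2314 full seconds, remainder 17 frames.
2314 s = 0 h 38 min 34 s.
Timecode: 00:38:34:17.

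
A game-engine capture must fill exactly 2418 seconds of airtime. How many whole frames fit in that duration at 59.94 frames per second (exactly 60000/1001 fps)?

Frames = 2418 × 60000/1001 = 11160000/77 ≈ 144935.0649.
Complete frames: 144935.

144935 frames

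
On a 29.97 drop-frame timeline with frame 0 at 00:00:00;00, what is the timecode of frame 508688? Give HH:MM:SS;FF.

04:42:53;06

Each 10-minute DF block holds 10 × 60 × 30 − 9 × 2 = 17982 frames. 508688 ÷ 17982 → 28 full blocks, remainder 5192.
Within the partial block the first minute is 1800 frames and each further minute 1798, so 2 further minute boundaries passed. Total skipped labels = 18 × 28 + 2 × 2 = 508.
Non-drop label index = 508688 + 508 = 509196; at 30 labels/s that is 04:42:53:06, i.e. DF 04:42:53;06.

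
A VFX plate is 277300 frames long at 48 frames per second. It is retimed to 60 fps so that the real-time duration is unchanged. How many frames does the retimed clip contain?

Target frames = source frames × (target rate / source rate) = 277300 × (60)/(48) = 277300 × 5/4 = 346625.

346625 frames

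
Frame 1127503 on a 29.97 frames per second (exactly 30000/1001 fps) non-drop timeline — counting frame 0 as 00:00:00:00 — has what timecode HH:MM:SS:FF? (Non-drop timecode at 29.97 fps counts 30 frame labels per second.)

10:26:23:13

1127503 ÷ 30 = 37583 full seconds, remainder 13 frames.
37583 s = 10 h 26 min 23 s.
Timecode: 10:26:23:13.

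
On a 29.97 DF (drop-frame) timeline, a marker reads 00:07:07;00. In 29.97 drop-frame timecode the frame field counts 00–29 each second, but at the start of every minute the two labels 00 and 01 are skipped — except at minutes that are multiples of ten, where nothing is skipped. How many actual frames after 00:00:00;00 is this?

As if non-drop at 30 labels/s: (0 × 3600 + 7 × 60 + 7) × 30 + 0 = 12810.
Minute boundaries passed: 7; those not divisible by 10: 7 − 0 = 7; dropped labels = 2 × 7 = 14.
Actual frame index = 12810 − 14 = 12796.

12796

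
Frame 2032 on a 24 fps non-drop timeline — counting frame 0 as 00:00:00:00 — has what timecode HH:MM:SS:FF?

00:01:24:16

2032 ÷ 24 = 84 full seconds, remainder 16 frames.
84 s = 0 h 1 min 24 s.
Timecode: 00:01:24:16.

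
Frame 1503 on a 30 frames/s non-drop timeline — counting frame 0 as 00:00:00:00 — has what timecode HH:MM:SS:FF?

00:00:50:03

1503 ÷ 30 = 50 full seconds, remainder 3 frames.
50 s = 0 h 0 min 50 s.
Timecode: 00:00:50:03.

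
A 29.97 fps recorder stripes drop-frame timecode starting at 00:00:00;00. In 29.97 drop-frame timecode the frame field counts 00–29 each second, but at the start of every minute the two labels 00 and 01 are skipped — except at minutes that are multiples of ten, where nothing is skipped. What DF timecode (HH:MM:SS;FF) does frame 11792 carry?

Ten DF minutes hold 17982 frames, so frame 11792 lies in block 0 (frames 0–17981) with 11792 frames into that block.
The block's first minute is 1800 frames and the rest 1798 each; 11792 frames reaches minute 6, so 0 × 18 + 6 × 2 = 12 labels have been skipped so far.
Adding those back, label number 11792 + 12 = 11804 at 30 labels/s is 393 s + 14 f = 0 h 6 min 33 s frame 14, i.e. 00:06:33;14.

00:06:33;14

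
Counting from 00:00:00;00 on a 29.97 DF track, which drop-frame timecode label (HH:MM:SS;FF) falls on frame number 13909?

Each 10-minute DF block holds 10 × 60 × 30 − 9 × 2 = 17982 frames. 13909 ÷ 17982 → 0 full blocks, remainder 13909.
Within the partial block the first minute is 1800 frames and each further minute 1798, so 7 further minute boundaries passed. Total skipped labels = 18 × 0 + 2 × 7 = 14.
Non-drop label index = 13909 + 14 = 13923; at 30 labels/s that is 00:07:44:03, i.e. DF 00:07:44;03.

00:07:44;03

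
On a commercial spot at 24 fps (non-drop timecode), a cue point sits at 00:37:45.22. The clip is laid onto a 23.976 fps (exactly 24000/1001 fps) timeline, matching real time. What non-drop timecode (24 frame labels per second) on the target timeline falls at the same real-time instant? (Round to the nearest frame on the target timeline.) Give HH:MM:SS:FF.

Source frame index: (0×3600 + 37×60 + 45) × 24 + 22 = 54382.
Real time: 54382 / (24) = 27191/12 s.
Target frame: (27191/12) × (24000/1001) = 54382000/1001 ≈ 54327.672 → 54328.
At 24 labels/s: frame 54328 → 00:37:43:16.

00:37:43:16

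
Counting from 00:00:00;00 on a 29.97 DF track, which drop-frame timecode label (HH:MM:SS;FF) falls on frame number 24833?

00:13:48;17

Ten DF minutes hold 17982 frames, so frame 24833 lies in block 1 (frames 17982–35963) with 6851 frames into that block.
The block's first minute is 1800 frames and the rest 1798 each; 6851 frames reaches minute 3, so 1 × 18 + 3 × 2 = 24 labels have been skipped so far.
Adding those back, label number 24833 + 24 = 24857 at 30 labels/s is 828 s + 17 f = 0 h 13 min 48 s frame 17, i.e. 00:13:48;17.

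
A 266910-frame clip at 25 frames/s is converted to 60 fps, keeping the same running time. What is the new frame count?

Target frames = source frames × (target rate / source rate) = 266910 × (60)/(25) = 266910 × 12/5 = 640584.

640584 frames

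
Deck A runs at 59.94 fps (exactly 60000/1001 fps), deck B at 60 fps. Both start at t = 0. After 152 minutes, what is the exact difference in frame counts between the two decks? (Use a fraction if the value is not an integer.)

152 min = 9120 s.
A emits 60000/1001 × 9120 = 547200000/1001 frames; B emits 60 × 9120 = 547200.
Difference = 547200/1001 frames (≈ 546.6533); B is ahead of A.

547200/1001 frames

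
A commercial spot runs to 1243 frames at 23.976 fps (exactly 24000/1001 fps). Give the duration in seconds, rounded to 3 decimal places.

Running time = 1243 × 1001/24000 = 1244243/24000 s ≈ 51.843 s.

51.843 seconds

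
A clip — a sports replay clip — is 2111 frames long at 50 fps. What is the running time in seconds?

Running time = 2111 / (50) = 42.22 s.

42.22 seconds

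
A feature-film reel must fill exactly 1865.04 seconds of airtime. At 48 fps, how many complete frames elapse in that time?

89521 frames

Frames = 1865.04 × 48 = 2238048/25 ≈ 89521.9200.
Complete frames: 89521.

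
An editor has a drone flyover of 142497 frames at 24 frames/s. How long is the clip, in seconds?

Running time = 142497 / (24) = 5937.375 s.

5937.375 seconds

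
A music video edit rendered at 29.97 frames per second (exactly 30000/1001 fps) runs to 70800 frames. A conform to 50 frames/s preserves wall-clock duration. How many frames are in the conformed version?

Target frames = source frames × (target rate / source rate) = 70800 × (50)/(30000/1001) = 70800 × 1001/600 = 118118.

118118 frames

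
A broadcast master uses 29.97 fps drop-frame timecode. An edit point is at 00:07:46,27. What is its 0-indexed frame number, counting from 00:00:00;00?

As if non-drop at 30 labels/s: (0 × 3600 + 7 × 60 + 46) × 30 + 27 = 14007.
Minute boundaries passed: 7; those not divisible by 10: 7 − 0 = 7; dropped labels = 2 × 7 = 14.
Actual frame index = 14007 − 14 = 13993.

13993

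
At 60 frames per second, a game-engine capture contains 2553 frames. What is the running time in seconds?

42.55 seconds

Running time = 2553 / (60) = 42.55 s.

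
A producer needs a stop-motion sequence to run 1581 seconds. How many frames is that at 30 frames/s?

47430 frames

Frames = 1581 × 30 = 47430.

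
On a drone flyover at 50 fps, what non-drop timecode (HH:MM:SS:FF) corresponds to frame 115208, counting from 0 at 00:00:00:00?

115208 ÷ 50 = 2304 full seconds, remainder 8 frames.
2304 s = 0 h 38 min 24 s.
Timecode: 00:38:24:08.

00:38:24:08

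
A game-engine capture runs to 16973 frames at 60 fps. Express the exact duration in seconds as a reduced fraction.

Running time = 16973 ÷ (60) = 16973 × 1/60 = 16973/60 s.

16973/60 seconds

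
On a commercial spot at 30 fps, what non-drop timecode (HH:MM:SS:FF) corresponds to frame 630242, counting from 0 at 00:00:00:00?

630242 ÷ 30 = 21008 full seconds, remainder 2 frames.
21008 s = 5 h 50 min 8 s.
Timecode: 05:50:08:02.

05:50:08:02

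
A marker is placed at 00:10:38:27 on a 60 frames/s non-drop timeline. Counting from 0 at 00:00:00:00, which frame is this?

frame 38307

Total seconds to the label: (0 × 3600 + 10 × 60 + 38) = 638.
Frame index = 638 × 60 + 27 = 38307.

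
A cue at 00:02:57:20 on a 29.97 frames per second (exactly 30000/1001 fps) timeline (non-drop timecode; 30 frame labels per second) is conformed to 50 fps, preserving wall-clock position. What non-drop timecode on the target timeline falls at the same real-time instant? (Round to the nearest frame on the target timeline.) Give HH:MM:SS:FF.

00:02:57:42

Source frame index: (0×3600 + 2×60 + 57) × 30 + 20 = 5330.
Real time: 5330 / (30000/1001) = 533533/3000 s.
Target frame: (533533/3000) × (50) = 533533/60 ≈ 8892.217 → 8892.
At 50 labels/s: frame 8892 → 00:02:57:42.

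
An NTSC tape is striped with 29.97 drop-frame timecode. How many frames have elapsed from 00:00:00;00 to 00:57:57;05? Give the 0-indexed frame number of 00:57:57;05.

104211

Complete 10-minute blocks: 5, each 17982 frames → 89910.
Remaining 7 whole minutes in the current block: 1800 + 6 × 1798 = 12588 frames.
Within the current minute: 57 × 30 + 5 − 2 = 1713 (labels ;00/;01 skipped at this minute). Total = 89910 + 12588 + 1713 = 104211.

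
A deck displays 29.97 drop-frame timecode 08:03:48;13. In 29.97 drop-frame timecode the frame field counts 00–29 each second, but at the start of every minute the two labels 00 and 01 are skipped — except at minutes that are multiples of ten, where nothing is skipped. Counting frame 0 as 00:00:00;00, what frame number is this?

As if non-drop at 30 labels/s: (8 × 3600 + 3 × 60 + 48) × 30 + 13 = 870853.
Minute boundaries passed: 483; those not divisible by 10: 483 − 48 = 435; dropped labels = 2 × 435 = 870.
Actual frame index = 870853 − 870 = 869983.

869983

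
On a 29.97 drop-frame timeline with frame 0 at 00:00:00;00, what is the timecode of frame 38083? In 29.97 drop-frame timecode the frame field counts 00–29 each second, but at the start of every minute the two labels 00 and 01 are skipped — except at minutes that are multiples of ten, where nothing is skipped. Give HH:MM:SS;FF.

00:21:10;21

Ten DF minutes hold 17982 frames, so frame 38083 lies in block 2 (frames 35964–53945) with 2119 frames into that block.
The block's first minute is 1800 frames and the rest 1798 each; 2119 frames reaches minute 1, so 2 × 18 + 1 × 2 = 38 labels have been skipped so far.
Adding those back, label number 38083 + 38 = 38121 at 30 labels/s is 1270 s + 21 f = 0 h 21 min 10 s frame 21, i.e. 00:21:10;21.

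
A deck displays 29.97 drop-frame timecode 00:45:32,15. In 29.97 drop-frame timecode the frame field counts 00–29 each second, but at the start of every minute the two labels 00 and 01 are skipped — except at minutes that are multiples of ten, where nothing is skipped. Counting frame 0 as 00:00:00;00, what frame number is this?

Complete 10-minute blocks: 4, each 17982 frames → 71928.
Remaining 5 whole minutes in the current block: 1800 + 4 × 1798 = 8992 frames.
Within the current minute: 32 × 30 + 15 − 2 = 973 (labels ;00/;01 skipped at this minute). Total = 71928 + 8992 + 973 = 81893.

81893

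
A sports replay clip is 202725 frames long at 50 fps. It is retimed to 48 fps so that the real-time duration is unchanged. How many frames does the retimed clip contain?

Target frames = source frames × (target rate / source rate) = 202725 × (48)/(50) = 202725 × 24/25 = 194616.

194616 frames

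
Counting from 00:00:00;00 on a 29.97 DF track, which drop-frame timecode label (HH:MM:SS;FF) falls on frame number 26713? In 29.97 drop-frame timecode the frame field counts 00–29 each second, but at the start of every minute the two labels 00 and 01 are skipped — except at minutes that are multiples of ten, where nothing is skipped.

00:14:51;09

Each 10-minute DF block holds 10 × 60 × 30 − 9 × 2 = 17982 frames. 26713 ÷ 17982 → 1 full block, remainder 8731.
Within the partial block the first minute is 1800 frames and each further minute 1798, so 4 further minute boundaries passed. Total skipped labels = 18 × 1 + 2 × 4 = 26.
Non-drop label index = 26713 + 26 = 26739; at 30 labels/s that is 00:14:51:09, i.e. DF 00:14:51;09.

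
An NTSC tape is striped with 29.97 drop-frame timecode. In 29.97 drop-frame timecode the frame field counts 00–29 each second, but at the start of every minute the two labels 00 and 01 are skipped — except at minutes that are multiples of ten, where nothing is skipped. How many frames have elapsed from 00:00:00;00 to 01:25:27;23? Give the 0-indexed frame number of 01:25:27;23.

Complete 10-minute blocks: 8, each 17982 frames → 143856.
Remaining 5 whole minutes in the current block: 1800 + 4 × 1798 = 8992 frames.
Within the current minute: 27 × 30 + 23 − 2 = 831 (labels ;00/;01 skipped at this minute). Total = 143856 + 8992 + 831 = 153679.

153679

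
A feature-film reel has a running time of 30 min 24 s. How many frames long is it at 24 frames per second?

30 min 24 s = 1824 s.
Frames = 1824 × 24 = 43776.

43776 frames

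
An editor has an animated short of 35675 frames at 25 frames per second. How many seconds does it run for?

Running time = 35675 / (25) = 1427 s.

1427 seconds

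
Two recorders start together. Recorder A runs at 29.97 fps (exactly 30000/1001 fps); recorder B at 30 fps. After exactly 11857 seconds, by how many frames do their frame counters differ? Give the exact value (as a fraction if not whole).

A emits 30000/1001 × 11857 = 355710000/1001 frames; B emits 30 × 11857 = 355710.
Difference = 355710/1001 frames (≈ 355.3546); B is ahead of A.

355710/1001 frames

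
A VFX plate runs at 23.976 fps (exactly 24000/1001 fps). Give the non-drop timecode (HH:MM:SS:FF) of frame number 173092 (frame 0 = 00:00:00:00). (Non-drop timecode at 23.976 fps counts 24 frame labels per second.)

173092 ÷ 24 = 7212 full seconds, remainder 4 frames.
7212 s = 2 h 0 min 12 s.
Timecode: 02:00:12:04.

02:00:12:04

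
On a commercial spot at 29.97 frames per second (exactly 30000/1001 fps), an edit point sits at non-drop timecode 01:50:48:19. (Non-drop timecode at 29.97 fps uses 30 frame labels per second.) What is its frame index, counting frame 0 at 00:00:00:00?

Total seconds to the label: (1 × 3600 + 50 × 60 + 48) = 6648.
Frame index = 6648 × 30 + 19 = 199459.

199459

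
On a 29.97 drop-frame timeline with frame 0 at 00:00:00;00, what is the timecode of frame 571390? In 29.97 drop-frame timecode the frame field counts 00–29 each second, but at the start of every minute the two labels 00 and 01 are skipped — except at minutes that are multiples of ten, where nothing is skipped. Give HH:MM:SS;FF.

Ten DF minutes hold 17982 frames, so frame 571390 lies in block 31 (frames 557442–575423) with 13948 frames into that block.
The block's first minute is 1800 frames and the rest 1798 each; 13948 frames reaches minute 7, so 31 × 18 + 7 × 2 = 572 labels have been skipped so far.
Adding those back, label number 571390 + 572 = 571962 at 30 labels/s is 19065 s + 12 f = 5 h 17 min 45 s frame 12, i.e. 05:17:45;12.

05:17:45;12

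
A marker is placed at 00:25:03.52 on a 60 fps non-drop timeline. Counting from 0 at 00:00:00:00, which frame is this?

90232

Total seconds to the label: (0 × 3600 + 25 × 60 + 3) = 1503.
Frame index = 1503 × 60 + 52 = 90232.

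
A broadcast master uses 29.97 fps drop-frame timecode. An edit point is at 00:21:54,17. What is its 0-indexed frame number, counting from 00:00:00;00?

39399

As if non-drop at 30 labels/s: (0 × 3600 + 21 × 60 + 54) × 30 + 17 = 39437.
Minute boundaries passed: 21; those not divisible by 10: 21 − 2 = 19; dropped labels = 2 × 19 = 38.
Actual frame index = 39437 − 38 = 39399.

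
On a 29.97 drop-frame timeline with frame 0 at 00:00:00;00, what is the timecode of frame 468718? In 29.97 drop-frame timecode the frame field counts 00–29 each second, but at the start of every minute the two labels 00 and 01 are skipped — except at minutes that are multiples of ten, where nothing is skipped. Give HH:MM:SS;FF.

Each 10-minute DF block holds 10 × 60 × 30 − 9 × 2 = 17982 frames. 468718 ÷ 17982 → 26 full blocks, remainder 1186.
Within the partial block the first minute is 1800 frames and each further minute 1798, so 0 further minute boundaries passed. Total skipped labels = 18 × 26 + 2 × 0 = 468.
Non-drop label index = 468718 + 468 = 469186; at 30 labels/s that is 04:20:39:16, i.e. DF 04:20:39;16.

04:20:39;16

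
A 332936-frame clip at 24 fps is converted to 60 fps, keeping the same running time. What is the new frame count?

832340 frames

Target frames = source frames × (target rate / source rate) = 332936 × (60)/(24) = 332936 × 5/2 = 832340.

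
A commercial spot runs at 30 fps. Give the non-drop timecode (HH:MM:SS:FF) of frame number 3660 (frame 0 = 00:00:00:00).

3660 ÷ 30 = 122 full seconds, remainder 0 frames.
122 s = 0 h 2 min 2 s.
Timecode: 00:02:02:00.

00:02:02:00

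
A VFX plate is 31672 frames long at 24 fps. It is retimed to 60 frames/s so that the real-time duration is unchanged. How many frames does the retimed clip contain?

79180 frames

Frames at target rate = 31672 × (60) / (24) = 79180.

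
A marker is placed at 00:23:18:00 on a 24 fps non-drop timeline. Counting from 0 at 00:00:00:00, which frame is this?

frame 33552

Total seconds to the label: (0 × 3600 + 23 × 60 + 18) = 1398.
Frame index = 1398 × 24 + 0 = 33552.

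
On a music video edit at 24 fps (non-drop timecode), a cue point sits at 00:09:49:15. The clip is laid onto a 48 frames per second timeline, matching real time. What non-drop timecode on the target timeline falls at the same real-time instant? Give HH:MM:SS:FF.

Source frame index: (0×3600 + 9×60 + 49) × 24 + 15 = 14151.
Real time: 14151 / (24) = 4717/8 s.
Target frame: (4717/8) × (48) = 28302.
At 48 labels/s: frame 28302 → 00:09:49:30.

00:09:49:30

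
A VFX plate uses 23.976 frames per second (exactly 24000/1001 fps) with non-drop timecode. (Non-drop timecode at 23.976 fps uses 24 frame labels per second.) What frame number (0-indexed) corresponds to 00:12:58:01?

Total seconds to the label: (0 × 3600 + 12 × 60 + 58) = 778.
Frame index = 778 × 24 + 1 = 18673.

frame 18673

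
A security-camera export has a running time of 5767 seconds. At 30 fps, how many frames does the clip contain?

173010 frames

Frames = 5767 × 30 = 173010.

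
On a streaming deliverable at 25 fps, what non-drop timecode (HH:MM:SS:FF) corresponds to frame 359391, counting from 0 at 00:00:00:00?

359391 ÷ 25 = 14375 full seconds, remainder 16 frames.
14375 s = 3 h 59 min 35 s.
Timecode: 03:59:35:16.

03:59:35:16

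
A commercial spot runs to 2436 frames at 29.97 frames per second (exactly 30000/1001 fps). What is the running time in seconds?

81.2812 seconds

Running time = 2436 / (30000/1001) = 81.2812 s.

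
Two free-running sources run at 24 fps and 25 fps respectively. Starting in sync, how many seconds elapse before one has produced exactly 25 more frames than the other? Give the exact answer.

25 seconds

The gap grows by |25 − 24| = 1 frame per second.
Time for a 25-frame gap: 25 ÷ (1) = 25 s.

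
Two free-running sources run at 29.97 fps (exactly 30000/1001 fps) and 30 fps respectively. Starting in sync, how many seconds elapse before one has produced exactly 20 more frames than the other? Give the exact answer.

2002/3 seconds

The gap grows by |30 − 30000/1001| = 30/1001 frames per second.
Time for a 20-frame gap: 20 ÷ (30/1001) = 2002/3 s.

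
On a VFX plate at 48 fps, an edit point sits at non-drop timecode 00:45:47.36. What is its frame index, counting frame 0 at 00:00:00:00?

Total seconds to the label: (0 × 3600 + 45 × 60 + 47) = 2747.
Frame index = 2747 × 48 + 36 = 131892.

131892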